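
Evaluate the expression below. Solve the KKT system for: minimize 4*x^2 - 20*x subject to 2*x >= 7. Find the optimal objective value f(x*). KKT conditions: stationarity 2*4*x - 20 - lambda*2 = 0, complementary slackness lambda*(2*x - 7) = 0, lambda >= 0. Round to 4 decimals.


Step 1: Try lambda = 0 (constraint inactive).
x_unc = 20/(2*4) = 2.5
Check: 2*2.5 = 5.0 < 7 -- violated!
Step 2: Constraint must be active: 2*x = 7
x* = 7/2 = 3.5
lambda = (2*4*3.5 - 20)/2 = 4.0
Step 3: Compute optimal value.
f(x*) = 4*3.5^2 - 20*3.5 = -21.0


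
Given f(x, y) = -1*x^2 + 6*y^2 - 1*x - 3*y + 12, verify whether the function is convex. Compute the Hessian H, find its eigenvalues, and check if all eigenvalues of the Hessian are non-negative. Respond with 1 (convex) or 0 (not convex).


The Hessian of f(x,y) = -1*x^2 + 6*y^2 - 1*x - 3*y + 12 is:
H = [[-2, 0], [0, 12]]
Trace = -2 + 12 = 10
Determinant = -2*12 - (0)^2 = -24
Discriminant = (10)^2 - 4*-24 = 196.0
Eigenvalues: lambda_1 = -2.0, lambda_2 = 12.0
The function is not convex.

0


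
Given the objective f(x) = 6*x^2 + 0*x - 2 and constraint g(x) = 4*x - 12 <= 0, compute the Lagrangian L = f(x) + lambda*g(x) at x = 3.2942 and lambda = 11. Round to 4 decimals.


Step 1: Evaluate f(x).
f(3.2942) = 6*3.2942^2 + 0*3.2942 - 2 = 63.1105
Step 2: Evaluate g(x).
g(3.2942) = 4*3.2942 - 12 = 1.1768
Step 3: Compute Lagrangian.
L = 63.1105 + 11*1.1768 = 76.0553


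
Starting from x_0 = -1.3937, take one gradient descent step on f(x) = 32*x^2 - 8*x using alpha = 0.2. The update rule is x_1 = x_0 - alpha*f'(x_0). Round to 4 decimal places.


We compute the gradient at x_0 and apply the update.
f'(x) = 64*x - 8
f'(-1.3937) = 64*-1.3937 - 8 = -97.1968
x_1 = -1.3937 - 0.2*-97.1968 = 18.0457


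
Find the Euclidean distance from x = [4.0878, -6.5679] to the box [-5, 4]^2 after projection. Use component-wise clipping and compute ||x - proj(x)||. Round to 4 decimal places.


Project each component onto [-5, 4].
clip(4.0878) = 4.0, clip(-6.5679) = -5.0
Projection = [4.0, -5.0]
Squared diffs: [0.0077, 2.4583]
Distance = sqrt(2.466) = 1.5704


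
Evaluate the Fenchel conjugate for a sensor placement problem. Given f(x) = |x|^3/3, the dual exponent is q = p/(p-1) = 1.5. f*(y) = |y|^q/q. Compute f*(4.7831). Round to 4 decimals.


The conjugate exponent q satisfies 1/p + 1/q = 1.
p = 3, so q = 3/(3 - 1) = 1.5
|y|^q = 4.7831^1.5 = 10.4608
f*(4.7831) = 10.4608 / 1.5 = 6.9739


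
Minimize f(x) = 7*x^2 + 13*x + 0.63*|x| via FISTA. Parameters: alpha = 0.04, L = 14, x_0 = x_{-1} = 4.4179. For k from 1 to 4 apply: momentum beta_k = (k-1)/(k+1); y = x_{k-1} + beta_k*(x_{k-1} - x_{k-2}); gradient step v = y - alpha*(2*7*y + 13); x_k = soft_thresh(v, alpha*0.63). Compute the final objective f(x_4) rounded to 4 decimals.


FISTA on f(x) = 7*x^2 + 13*x + 0.63*|x|
L = 14, alpha = 0.04
Iteration 1: beta = 0.0, y = 4.4179 + 0.0*(4.4179 - 4.4179) = 4.4179
  grad(y) = 74.8506, v = y - alpha*grad = 1.4239
  prox(v) = soft_thresh(1.4239, 0.0252) = 1.3987
Iteration 2: beta = 0.3333, y = 1.3987 + 0.3333*(1.3987 - 4.4179) = 0.3923
  grad(y) = 18.4918, v = y - alpha*grad = -0.3474
  prox(v) = soft_thresh(-0.3474, 0.0252) = -0.3222
Iteration 3: beta = 0.5, y = -0.3222 + 0.5*(-0.3222 - 1.3987) = -1.1826
  grad(y) = -3.557, v = y - alpha*grad = -1.0404
  prox(v) = soft_thresh(-1.0404, 0.0252) = -1.0152
Iteration 4: beta = 0.6, y = -1.0152 + 0.6*(-1.0152 + 0.3222) = -1.4309
  grad(y) = -7.0331, v = y - alpha*grad = -1.1496
  prox(v) = soft_thresh(-1.1496, 0.0252) = -1.1244
f(x_4) = 7*(-1.1244)^2 + 13*(-1.1244) + 0.63*|-1.1244| = -5.0589


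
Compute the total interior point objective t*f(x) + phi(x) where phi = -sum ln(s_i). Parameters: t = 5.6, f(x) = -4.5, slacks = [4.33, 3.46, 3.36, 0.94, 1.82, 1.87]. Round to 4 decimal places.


Step 1: Compute log-barrier.
ln values: [1.4656, 1.2413, 1.2119, -0.0619, 0.5988, 0.6259]
phi = -(1.4656 + 1.2413 + 1.2119 - 0.0619 + 0.5988 + 0.6259) = -5.0817
Step 2: Compute augmented objective.
t*f(x) = 5.6*-4.5 = -25.2
Total = -25.2 - 5.0817 = -30.2817


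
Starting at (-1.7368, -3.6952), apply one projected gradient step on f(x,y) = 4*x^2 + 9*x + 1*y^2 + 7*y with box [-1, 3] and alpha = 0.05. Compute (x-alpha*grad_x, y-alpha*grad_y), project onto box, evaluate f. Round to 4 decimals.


Step 1: Compute gradient at (-1.7368, -3.6952).
grad_x = 2*4*-1.7368 + 9 = -4.8944
grad_y = 2*1*-3.6952 + 7 = -0.3904
Step 2: Gradient step.
x_raw = -1.7368 - 0.05*-4.8944 = -1.4921
y_raw = -3.6952 - 0.05*-0.3904 = -3.6757
Step 3: Project onto [-1, 3].
x_proj = clip(-1.4921) = -1.0
y_proj = clip(-3.6757) = -1.0
Step 4: Evaluate f.
f(-1.0, -1.0) = -11.0


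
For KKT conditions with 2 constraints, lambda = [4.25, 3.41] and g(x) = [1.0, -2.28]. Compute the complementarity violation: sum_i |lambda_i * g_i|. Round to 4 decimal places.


KKT complementary slackness check:
lambda_1 * g_1 = 4.25 * 1.0 = 4.25
lambda_2 * g_2 = 3.41 * -2.28 = -7.7748
Total violation = 4.25 + 7.7748 = 12.0248


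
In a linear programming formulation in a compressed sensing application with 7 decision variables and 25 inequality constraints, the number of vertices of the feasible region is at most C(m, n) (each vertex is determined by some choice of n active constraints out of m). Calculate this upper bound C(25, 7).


Each vertex corresponds to some choice of n active constraints out of m, so the number of vertices is at most C(m, n) = m! / (n!(m-n)!).
m = 25, n = 7
Numerator: 25 * 24 * 23 * 22 * 21 * 20 * 19
Denominator: 7! = 5040
C(25, 7) = 480700


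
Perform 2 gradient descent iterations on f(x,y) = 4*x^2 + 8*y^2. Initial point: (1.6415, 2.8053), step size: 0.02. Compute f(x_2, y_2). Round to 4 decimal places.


Gradient descent on f(x,y) = 4*x^2 + 8*y^2.
Starting point: (1.6415, 2.8053), alpha = 0.02
Step 1: grad_x = 2*4*1.6415 = 13.132, grad_y = 2*8*2.8053 = 44.8848
  x_1 = 1.6415 - 0.02*13.132 = 1.3789
  y_1 = 2.8053 - 0.02*44.8848 = 1.9076
Step 2: grad_x = 2*4*1.3789 = 11.0309, grad_y = 2*8*1.9076 = 30.5217
  x_2 = 1.3789 - 0.02*11.0309 = 1.1582
  y_2 = 1.9076 - 0.02*30.5217 = 1.2972
f(1.1582, 1.2972) = 4*1.1582^2 + 8*1.2972^2 = 18.8273


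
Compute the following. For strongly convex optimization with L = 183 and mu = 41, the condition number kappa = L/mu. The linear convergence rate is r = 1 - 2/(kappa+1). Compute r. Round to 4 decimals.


Step 1: Compute the condition number.
kappa = L/mu = 183/41 = 4.4634
Step 2: Compute the convergence rate.
r = 1 - 2/(kappa + 1) = 1 - 2*mu/(L + mu) = (L - mu)/(L + mu) = 142/224 = 0.6339


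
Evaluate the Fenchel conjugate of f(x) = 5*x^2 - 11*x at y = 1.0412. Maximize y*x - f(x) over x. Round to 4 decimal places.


f*(y) = sup_x {y*x - a*x^2 - b*x} = sup_x {(y-b)*x - a*x^2}
FOC: (y - b) - 2a*x = 0 => x* = (y - b)/(2a)
x* = (1.0412 + 11)/(2*5) = 1.2041
f*(1.0412) = (y-b)^2/(4a) = (1.0412 + 11)^2/(4*5)
= 144.9905/20 = 7.2495


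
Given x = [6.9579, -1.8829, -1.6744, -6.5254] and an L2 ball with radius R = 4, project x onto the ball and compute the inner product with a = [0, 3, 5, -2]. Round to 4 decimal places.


Step 1: Compute ||x|| (intermediates to 6 decimals).
||x|| = sqrt(6.9579^2 + (-1.8829)^2 + (-1.6744)^2 + (-6.5254)^2) = 9.866212
Step 2: Project.
Since ||x|| > R, scale = R/||x|| = 4/9.866212 = 0.405424, proj(x) = scale * x
proj(x) = [2.8209, -0.763373, -0.678842, -2.645554]
Step 3: Dot product.
a^T * proj(x) = 0*2.8209 + 3*(-0.763373) + 5*(-0.678842) - 2*(-2.645554) = -0.3932


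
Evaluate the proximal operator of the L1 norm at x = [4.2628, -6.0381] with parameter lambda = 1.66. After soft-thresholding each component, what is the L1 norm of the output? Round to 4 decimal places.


Soft-thresholding with lambda = 1.66:
prox(4.2628) = sign(4.2628)*max(|4.2628| - 1.66, 0) = 2.6028
prox(-6.0381) = sign(-6.0381)*max(|-6.0381| - 1.66, 0) = -4.3781
prox(x) = [2.6028, -4.3781]
||prox(x)||_1 = 2.6028 + 4.3781 = 6.9809


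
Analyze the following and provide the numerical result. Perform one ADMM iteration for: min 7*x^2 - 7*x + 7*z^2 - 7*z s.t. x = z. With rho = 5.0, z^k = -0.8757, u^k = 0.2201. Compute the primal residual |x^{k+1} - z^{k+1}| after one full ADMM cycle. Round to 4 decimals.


ADMM iteration with rho = 5.0, z^k = -0.8757, u^k = 0.2201
Step 1: x-update.
Minimize 7*x^2 - 7*x + (5.0/2)*(x + 0.8757 + 0.2201)^2
FOC: (2*7 + 5.0)*x = 7 + 5.0*(-0.8757 - 0.2201)
x^{k+1} = 0.0801
Step 2: z-update.
Minimize 7*z^2 - 7*z + (5.0/2)*(0.0801 - z + 0.2201)^2
FOC: (2*7 + 5.0)*z = 7 + 5.0*(0.0801 + 0.2201)
z^{k+1} = 0.4474
Step 3: u-update.
u^{k+1} = 0.2201 + 0.0801 - 0.4474 = -0.1473
Step 4: Primal residual = |0.0801 - 0.4474| = 0.3674


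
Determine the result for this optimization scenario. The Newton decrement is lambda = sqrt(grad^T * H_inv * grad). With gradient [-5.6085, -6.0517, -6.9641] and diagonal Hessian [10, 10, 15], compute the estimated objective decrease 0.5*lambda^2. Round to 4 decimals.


Step 1: H is diagonal, so H^(-1) * g = [-0.5609, -0.6052, -0.4643].
Step 2: g^T H^(-1) g = sum_i g_i^2 / H_ii
  = (-5.6085)^2/10 + (-6.0517)^2/10 + (-6.9641)^2/15
  = 3.1455 + 3.6623 + 3.2332 = 10.0411
Step 3: Objective decrease = 0.5 * g^T H^(-1) g = 5.0205


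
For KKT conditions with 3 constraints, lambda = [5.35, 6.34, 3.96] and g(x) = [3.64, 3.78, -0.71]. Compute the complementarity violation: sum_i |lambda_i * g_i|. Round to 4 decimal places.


KKT complementary slackness check:
lambda_1 * g_1 = 5.35 * 3.64 = 19.474
lambda_2 * g_2 = 6.34 * 3.78 = 23.9652
lambda_3 * g_3 = 3.96 * -0.71 = -2.8116
Total violation = 19.474 + 23.9652 + 2.8116 = 46.2508


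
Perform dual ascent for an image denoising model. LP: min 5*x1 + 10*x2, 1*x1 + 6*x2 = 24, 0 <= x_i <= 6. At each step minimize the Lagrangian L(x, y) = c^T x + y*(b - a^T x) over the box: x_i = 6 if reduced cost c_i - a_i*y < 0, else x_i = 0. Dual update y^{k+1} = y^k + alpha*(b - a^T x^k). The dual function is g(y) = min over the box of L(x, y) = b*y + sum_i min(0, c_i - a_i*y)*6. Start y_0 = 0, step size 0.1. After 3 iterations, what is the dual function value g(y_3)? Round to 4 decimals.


Dual ascent for LP: min 5*x1 + 10*x2, 1*x1 + 6*x2 = 24, 0 <= x_i <= 6
Step 1: y^k = 0.0, reduced costs: (5.0, 10.0)
  x^k = (0.0, 0.0), subgradient = b - a^T x = 24.0
  y^{k+1} = 0.0 + 0.1*24.0 = 2.4
Step 2: y^k = 2.4, reduced costs: (2.6, -4.4)
  x^k = (0.0, 6.0), subgradient = b - a^T x = -12.0
  y^{k+1} = 2.4 + 0.1*-12.0 = 1.2
Step 3: y^k = 1.2, reduced costs: (3.8, 2.8)
  x^k = (0.0, 0.0), subgradient = b - a^T x = 24.0
  y^{k+1} = 1.2 + 0.1*24.0 = 3.6
Dual objective at y_3 = 3.6: reduced costs (1.4, -11.6), box minimizer x = (0.0, 6.0)
g(y_3) = b*y + (c1 - a1*y)*x1 + (c2 - a2*y)*x2 = 24*3.6 + 1.4*0.0 + (-11.6)*6.0 = 86.4 + 0.0 - 69.6 = 16.8


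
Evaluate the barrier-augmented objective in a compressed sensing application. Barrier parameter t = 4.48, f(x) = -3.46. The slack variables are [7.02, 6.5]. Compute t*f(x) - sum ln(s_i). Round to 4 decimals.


Step 1: Compute log-barrier.
ln values: [1.9488, 1.8718]
phi = -(1.9488 + 1.8718) = -3.8206
Step 2: Compute augmented objective.
t*f(x) = 4.48*-3.46 = -15.5008
Total = -15.5008 - 3.8206 = -19.3214


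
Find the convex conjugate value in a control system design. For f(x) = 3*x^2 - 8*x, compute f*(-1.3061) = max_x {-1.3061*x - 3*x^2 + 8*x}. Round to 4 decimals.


f*(y) = sup_x {y*x - a*x^2 - b*x} = sup_x {(y-b)*x - a*x^2}
FOC: (y - b) - 2a*x = 0 => x* = (y - b)/(2a)
x* = (-1.3061 + 8)/(2*3) = 1.1157
f*(-1.3061) = (y-b)^2/(4a) = (-1.3061 + 8)^2/(4*3)
= 44.8083/12 = 3.734


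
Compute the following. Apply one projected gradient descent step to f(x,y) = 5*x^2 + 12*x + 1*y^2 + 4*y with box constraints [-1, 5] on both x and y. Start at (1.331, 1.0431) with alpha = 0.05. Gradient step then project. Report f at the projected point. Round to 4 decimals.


Step 1: Compute gradient at (1.331, 1.0431).
grad_x = 2*5*1.331 + 12 = 25.31
grad_y = 2*1*1.0431 + 4 = 6.0862
Step 2: Gradient step.
x_raw = 1.331 - 0.05*25.31 = 0.0655
y_raw = 1.0431 - 0.05*6.0862 = 0.7388
Step 3: Project onto [-1, 5].
x_proj = clip(0.0655) = 0.0655
y_proj = clip(0.7388) = 0.7388
Step 4: Evaluate f.
f(0.0655, 0.7388) = 4.3084


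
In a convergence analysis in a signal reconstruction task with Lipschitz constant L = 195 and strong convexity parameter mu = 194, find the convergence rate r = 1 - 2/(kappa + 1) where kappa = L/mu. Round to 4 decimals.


Step 1: Compute the condition number.
kappa = L/mu = 195/194 = 1.0052
Step 2: Compute the convergence rate.
r = 1 - 2/(kappa + 1) = 1 - 2*mu/(L + mu) = (L - mu)/(L + mu) = 1/389 = 0.0026


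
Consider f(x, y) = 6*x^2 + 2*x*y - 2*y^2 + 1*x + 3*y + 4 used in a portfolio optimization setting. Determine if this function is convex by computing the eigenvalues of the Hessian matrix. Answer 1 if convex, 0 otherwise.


The Hessian of f(x,y) = 6*x^2 + 2*x*y - 2*y^2 + 1*x + 3*y + 4 is:
H = [[12, 2], [2, -4]]
Trace = 12 - 4 = 8
Determinant = 12*-4 - (2)^2 = -52
Discriminant = (8)^2 - 4*-52 = 272.0
Eigenvalues: lambda_1 = -4.2462, lambda_2 = 12.2462
The function is not convex.

0


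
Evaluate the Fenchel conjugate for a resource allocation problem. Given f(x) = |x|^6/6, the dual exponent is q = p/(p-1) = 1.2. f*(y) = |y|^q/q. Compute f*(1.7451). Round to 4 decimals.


The conjugate exponent q satisfies 1/p + 1/q = 1.
p = 6, so q = 6/(6 - 1) = 1.2
|y|^q = 1.7451^1.2 = 1.9507
f*(1.7451) = 1.9507 / 1.2 = 1.6256


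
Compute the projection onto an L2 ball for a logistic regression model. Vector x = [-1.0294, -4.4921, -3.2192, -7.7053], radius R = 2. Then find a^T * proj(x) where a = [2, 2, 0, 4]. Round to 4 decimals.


Step 1: Compute ||x|| (intermediates to 6 decimals).
||x|| = sqrt((-1.0294)^2 + (-4.4921)^2 + (-3.2192)^2 + (-7.7053)^2) = 9.538004
Step 2: Project.
Since ||x|| > R, scale = R/||x|| = 2/9.538004 = 0.209687, proj(x) = scale * x
proj(x) = [-0.215852, -0.941935, -0.675024, -1.615701]
Step 3: Dot product.
a^T * proj(x) = 2*(-0.215852) + 2*(-0.941935) + 0*(-0.675024) + 4*(-1.615701) = -8.7784


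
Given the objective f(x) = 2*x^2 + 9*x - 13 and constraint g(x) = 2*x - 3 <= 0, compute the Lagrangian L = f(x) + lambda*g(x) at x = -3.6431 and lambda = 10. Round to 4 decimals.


Step 1: Evaluate f(x).
f(-3.6431) = 2*(-3.6431)^2 + 9*(-3.6431) - 13 = -19.2435
Step 2: Evaluate g(x).
g(-3.6431) = 2*-3.6431 - 3 = -10.2862
Step 3: Compute Lagrangian.
L = -19.2435 + 10*-10.2862 = -122.1055


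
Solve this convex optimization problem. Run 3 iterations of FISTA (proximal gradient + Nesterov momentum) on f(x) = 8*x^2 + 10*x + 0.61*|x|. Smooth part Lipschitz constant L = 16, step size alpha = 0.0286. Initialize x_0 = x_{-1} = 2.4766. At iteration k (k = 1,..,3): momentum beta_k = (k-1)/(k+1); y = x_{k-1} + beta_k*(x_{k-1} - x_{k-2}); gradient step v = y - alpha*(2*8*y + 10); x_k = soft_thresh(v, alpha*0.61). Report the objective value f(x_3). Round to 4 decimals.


FISTA on f(x) = 8*x^2 + 10*x + 0.61*|x|
L = 16, alpha = 0.0286
Iteration 1: beta = 0.0, y = 2.4766 + 0.0*(2.4766 - 2.4766) = 2.4766
  grad(y) = 49.6256, v = y - alpha*grad = 1.0573
  prox(v) = soft_thresh(1.0573, 0.0174) = 1.0399
Iteration 2: beta = 0.3333, y = 1.0399 + 0.3333*(1.0399 - 2.4766) = 0.5609
  grad(y) = 18.9752, v = y - alpha*grad = 0.0183
  prox(v) = soft_thresh(0.0183, 0.0174) = 0.0008
Iteration 3: beta = 0.5, y = 0.0008 + 0.5*(0.0008 - 1.0399) = -0.5187
  grad(y) = 1.7006, v = y - alpha*grad = -0.5673
  prox(v) = soft_thresh(-0.5673, 0.0174) = -0.5499
f(x_3) = 8*(-0.5499)^2 + 10*(-0.5499) + 0.61*|-0.5499| = -2.7444


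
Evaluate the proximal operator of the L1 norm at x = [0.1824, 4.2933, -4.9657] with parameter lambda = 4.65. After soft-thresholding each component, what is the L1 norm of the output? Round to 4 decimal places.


Soft-thresholding with lambda = 4.65:
prox(0.1824) = sign(0.1824)*max(|0.1824| - 4.65, 0) = 0.0
prox(4.2933) = sign(4.2933)*max(|4.2933| - 4.65, 0) = 0.0
prox(-4.9657) = sign(-4.9657)*max(|-4.9657| - 4.65, 0) = -0.3157
prox(x) = [0.0, 0.0, -0.3157]
||prox(x)||_1 = 0.0 + 0.0 + 0.3157 = 0.3157


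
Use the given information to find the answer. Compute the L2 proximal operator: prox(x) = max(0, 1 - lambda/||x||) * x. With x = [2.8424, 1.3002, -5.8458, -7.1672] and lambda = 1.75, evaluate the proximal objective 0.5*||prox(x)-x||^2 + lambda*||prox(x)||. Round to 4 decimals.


Step 1: Compute ||x||.
||x|| = 9.7628
Step 2: Compute scaling factor.
scale = max(0, 1 - 1.75/9.7628) = 0.8207
Step 3: prox(x) = [2.3329, 1.0671, -4.7979, -5.8825]
||prox(x)|| = 8.0128
Step 4: Proximal objective.
0.5*||prox-x||^2 = 1.5313
lambda*||prox|| = 14.0224
Total = 15.5536


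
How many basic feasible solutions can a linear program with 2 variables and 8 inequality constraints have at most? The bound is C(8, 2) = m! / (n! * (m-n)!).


Each vertex corresponds to some choice of n active constraints out of m, so the number of vertices is at most C(m, n) = m! / (n!(m-n)!).
m = 8, n = 2
Numerator: 8 * 7
Denominator: 2! = 2
C(8, 2) = 28


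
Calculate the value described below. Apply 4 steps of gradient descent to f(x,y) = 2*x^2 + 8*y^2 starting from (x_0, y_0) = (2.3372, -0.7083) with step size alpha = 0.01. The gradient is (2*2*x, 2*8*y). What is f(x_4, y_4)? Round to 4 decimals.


Gradient descent on f(x,y) = 2*x^2 + 8*y^2.
Starting point: (2.3372, -0.7083), alpha = 0.01
Step 1: grad_x = 2*2*2.3372 = 9.3488, grad_y = 2*8*-0.7083 = -11.3328
  x_1 = 2.3372 - 0.01*9.3488 = 2.2437
  y_1 = -0.7083 - 0.01*-11.3328 = -0.595
Step 2: grad_x = 2*2*2.2437 = 8.9748, grad_y = 2*8*-0.595 = -9.5196
  x_2 = 2.2437 - 0.01*8.9748 = 2.154
  y_2 = -0.595 - 0.01*-9.5196 = -0.4998
Step 3: grad_x = 2*2*2.154 = 8.6159, grad_y = 2*8*-0.4998 = -7.9964
  x_3 = 2.154 - 0.01*8.6159 = 2.0678
  y_3 = -0.4998 - 0.01*-7.9964 = -0.4198
Step 4: grad_x = 2*2*2.0678 = 8.2712, grad_y = 2*8*-0.4198 = -6.717
  x_4 = 2.0678 - 0.01*8.2712 = 1.9851
  y_4 = -0.4198 - 0.01*-6.717 = -0.3526
f(1.9851, -0.3526) = 2*1.9851^2 + 8*(-0.3526)^2 = 8.876


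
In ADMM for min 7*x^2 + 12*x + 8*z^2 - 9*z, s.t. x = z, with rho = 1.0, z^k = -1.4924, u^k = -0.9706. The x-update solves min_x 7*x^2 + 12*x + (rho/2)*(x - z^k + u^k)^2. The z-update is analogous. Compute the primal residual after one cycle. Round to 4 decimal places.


ADMM iteration with rho = 1.0, z^k = -1.4924, u^k = -0.9706
Step 1: x-update.
Minimize 7*x^2 + 12*x + (1.0/2)*(x + 1.4924 - 0.9706)^2
FOC: (2*7 + 1.0)*x = -12 + 1.0*(-1.4924 + 0.9706)
x^{k+1} = -0.8348
Step 2: z-update.
Minimize 8*z^2 - 9*z + (1.0/2)*(-0.8348 - z - 0.9706)^2
FOC: (2*8 + 1.0)*z = 9 + 1.0*(-0.8348 - 0.9706)
z^{k+1} = 0.4232
Step 3: u-update.
u^{k+1} = -0.9706 - 0.8348 - 0.4232 = -2.2286
Step 4: Primal residual = |-0.8348 - 0.4232| = 1.258


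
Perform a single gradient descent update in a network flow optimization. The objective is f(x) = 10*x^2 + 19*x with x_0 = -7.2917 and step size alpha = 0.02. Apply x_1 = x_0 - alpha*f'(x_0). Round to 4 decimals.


We compute the gradient at x_0 and apply the update.
f'(x) = 20*x + 19
f'(-7.2917) = 20*-7.2917 + 19 = -126.834
x_1 = -7.2917 - 0.02*-126.834 = -4.755


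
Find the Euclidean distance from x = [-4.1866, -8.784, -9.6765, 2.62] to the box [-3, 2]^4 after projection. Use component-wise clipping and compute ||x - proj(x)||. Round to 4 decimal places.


Project each component onto [-3, 2].
clip(-4.1866) = -3.0, clip(-8.784) = -3.0, clip(-9.6765) = -3.0, clip(2.62) = 2.0
Projection = [-3.0, -3.0, -3.0, 2.0]
Squared diffs: [1.408, 33.4547, 44.5757, 0.3844]
Distance = sqrt(79.8228) = 8.9344


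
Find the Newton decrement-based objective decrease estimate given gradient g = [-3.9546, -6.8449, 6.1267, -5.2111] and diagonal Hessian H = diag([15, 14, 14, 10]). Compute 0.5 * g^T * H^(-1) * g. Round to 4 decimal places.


Step 1: H is diagonal, so H^(-1) * g = [-0.2636, -0.4889, 0.4376, -0.5211].
Step 2: g^T H^(-1) g = sum_i g_i^2 / H_ii
  = (-3.9546)^2/15 + (-6.8449)^2/14 + (6.1267)^2/14 + (-5.2111)^2/10
  = 1.0426 + 3.3466 + 2.6812 + 2.7156 = 9.7859
Step 3: Objective decrease = 0.5 * g^T H^(-1) g = 4.893


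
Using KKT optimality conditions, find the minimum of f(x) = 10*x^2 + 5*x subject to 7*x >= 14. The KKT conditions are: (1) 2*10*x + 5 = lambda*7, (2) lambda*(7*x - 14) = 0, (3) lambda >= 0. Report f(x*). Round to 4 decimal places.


Step 1: Try lambda = 0 (constraint inactive).
x_unc = -5/(2*10) = -0.25
Check: 7*-0.25 = -1.75 < 14 -- violated!
Step 2: Constraint must be active: 7*x = 14
x* = 14/7 = 2.0
lambda = (2*10*2.0 + 5)/7 = 6.4286
Step 3: Compute optimal value.
f(x*) = 10*2.0^2 + 5*2.0 = 50.0


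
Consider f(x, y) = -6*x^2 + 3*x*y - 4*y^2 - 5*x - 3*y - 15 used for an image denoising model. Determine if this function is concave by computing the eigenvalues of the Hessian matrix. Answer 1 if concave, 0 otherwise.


The Hessian of f(x,y) = -6*x^2 + 3*x*y - 4*y^2 - 5*x - 3*y - 15 is:
H = [[-12, 3], [3, -8]]
Trace = -12 - 8 = -20
Determinant = -12*-8 - (3)^2 = 87
Discriminant = (-20)^2 - 4*87 = 52.0
Eigenvalues: lambda_1 = -13.6056, lambda_2 = -6.3944
The function is concave.

1


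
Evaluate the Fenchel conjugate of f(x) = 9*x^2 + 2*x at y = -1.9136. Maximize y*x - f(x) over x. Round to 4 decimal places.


f*(y) = sup_x {y*x - a*x^2 - b*x} = sup_x {(y-b)*x - a*x^2}
FOC: (y - b) - 2a*x = 0 => x* = (y - b)/(2a)
x* = (-1.9136 - 2)/(2*9) = -0.2174
f*(-1.9136) = (y-b)^2/(4a) = (-1.9136 - 2)^2/(4*9)
= 15.3163/36 = 0.4255


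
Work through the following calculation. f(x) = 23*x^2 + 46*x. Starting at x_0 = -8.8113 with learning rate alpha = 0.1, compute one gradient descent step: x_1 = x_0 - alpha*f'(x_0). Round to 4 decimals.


We compute the gradient at x_0 and apply the update.
f'(x) = 46*x + 46
f'(-8.8113) = 46*-8.8113 + 46 = -359.3198
x_1 = -8.8113 - 0.1*-359.3198 = 27.1207


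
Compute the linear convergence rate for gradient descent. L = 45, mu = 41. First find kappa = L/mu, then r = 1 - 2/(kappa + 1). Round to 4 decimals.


Step 1: Compute the condition number.
kappa = L/mu = 45/41 = 1.0976
Step 2: Compute the convergence rate.
r = 1 - 2/(kappa + 1) = 1 - 2*mu/(L + mu) = (L - mu)/(L + mu) = 4/86 = 0.0465


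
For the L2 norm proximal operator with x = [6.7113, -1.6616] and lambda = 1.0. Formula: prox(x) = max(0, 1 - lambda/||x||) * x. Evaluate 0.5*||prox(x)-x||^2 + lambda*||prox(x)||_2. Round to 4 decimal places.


Step 1: Compute ||x||.
||x|| = 6.9139
Step 2: Compute scaling factor.
scale = max(0, 1 - 1.0/6.9139) = 0.8554
Step 3: prox(x) = [5.7406, -1.4213]
||prox(x)|| = 5.9139
Step 4: Proximal objective.
0.5*||prox-x||^2 = 0.5
lambda*||prox|| = 5.9139
Total = 6.4139


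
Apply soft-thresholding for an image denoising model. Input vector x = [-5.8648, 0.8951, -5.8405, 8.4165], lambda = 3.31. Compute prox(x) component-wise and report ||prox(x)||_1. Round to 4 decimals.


Soft-thresholding with lambda = 3.31:
prox(-5.8648) = sign(-5.8648)*max(|-5.8648| - 3.31, 0) = -2.5548
prox(0.8951) = sign(0.8951)*max(|0.8951| - 3.31, 0) = 0.0
prox(-5.8405) = sign(-5.8405)*max(|-5.8405| - 3.31, 0) = -2.5305
prox(8.4165) = sign(8.4165)*max(|8.4165| - 3.31, 0) = 5.1065
prox(x) = [-2.5548, 0.0, -2.5305, 5.1065]
||prox(x)||_1 = 2.5548 + 0.0 + 2.5305 + 5.1065 = 10.1918


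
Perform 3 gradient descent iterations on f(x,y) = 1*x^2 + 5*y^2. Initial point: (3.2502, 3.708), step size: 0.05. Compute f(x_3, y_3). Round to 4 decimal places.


Gradient descent on f(x,y) = 1*x^2 + 5*y^2.
Starting point: (3.2502, 3.708), alpha = 0.05
Step 1: grad_x = 2*1*3.2502 = 6.5004, grad_y = 2*5*3.708 = 37.08
  x_1 = 3.2502 - 0.05*6.5004 = 2.9252
  y_1 = 3.708 - 0.05*37.08 = 1.854
Step 2: grad_x = 2*1*2.9252 = 5.8504, grad_y = 2*5*1.854 = 18.54
  x_2 = 2.9252 - 0.05*5.8504 = 2.6327
  y_2 = 1.854 - 0.05*18.54 = 0.927
Step 3: grad_x = 2*1*2.6327 = 5.2653, grad_y = 2*5*0.927 = 9.27
  x_3 = 2.6327 - 0.05*5.2653 = 2.3694
  y_3 = 0.927 - 0.05*9.27 = 0.4635
f(2.3694, 0.4635) = 1*2.3694^2 + 5*0.4635^2 = 6.6882


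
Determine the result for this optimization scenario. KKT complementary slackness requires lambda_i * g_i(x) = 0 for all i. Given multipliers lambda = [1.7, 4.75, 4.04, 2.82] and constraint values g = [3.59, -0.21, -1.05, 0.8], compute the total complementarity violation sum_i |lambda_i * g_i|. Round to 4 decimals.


KKT complementary slackness check:
lambda_1 * g_1 = 1.7 * 3.59 = 6.103
lambda_2 * g_2 = 4.75 * -0.21 = -0.9975
lambda_3 * g_3 = 4.04 * -1.05 = -4.242
lambda_4 * g_4 = 2.82 * 0.8 = 2.256
Total violation = 6.103 + 0.9975 + 4.242 + 2.256 = 13.5985


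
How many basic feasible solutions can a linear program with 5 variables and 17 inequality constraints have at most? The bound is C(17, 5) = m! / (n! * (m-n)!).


Each vertex corresponds to some choice of n active constraints out of m, so the number of vertices is at most C(m, n) = m! / (n!(m-n)!).
m = 17, n = 5
Numerator: 17 * 16 * 15 * 14 * 13
Denominator: 5! = 120
C(17, 5) = 6188


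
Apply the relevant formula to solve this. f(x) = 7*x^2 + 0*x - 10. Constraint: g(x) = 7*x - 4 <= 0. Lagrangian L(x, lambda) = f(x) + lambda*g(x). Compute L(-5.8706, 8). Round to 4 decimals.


Step 1: Evaluate f(x).
f(-5.8706) = 7*(-5.8706)^2 + 0*(-5.8706) - 10 = 231.2476
Step 2: Evaluate g(x).
g(-5.8706) = 7*-5.8706 - 4 = -45.0942
Step 3: Compute Lagrangian.
L = 231.2476 + 8*-45.0942 = -129.506


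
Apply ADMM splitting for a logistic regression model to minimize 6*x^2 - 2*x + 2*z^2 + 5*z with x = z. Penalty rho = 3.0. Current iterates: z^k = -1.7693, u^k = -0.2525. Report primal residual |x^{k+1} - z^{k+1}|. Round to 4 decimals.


ADMM iteration with rho = 3.0, z^k = -1.7693, u^k = -0.2525
Step 1: x-update.
Minimize 6*x^2 - 2*x + (3.0/2)*(x + 1.7693 - 0.2525)^2
FOC: (2*6 + 3.0)*x = 2 + 3.0*(-1.7693 + 0.2525)
x^{k+1} = -0.17
Step 2: z-update.
Minimize 2*z^2 + 5*z + (3.0/2)*(-0.17 - z - 0.2525)^2
FOC: (2*2 + 3.0)*z = -5 + 3.0*(-0.17 - 0.2525)
z^{k+1} = -0.8954
Step 3: u-update.
u^{k+1} = -0.2525 - 0.17 + 0.8954 = 0.4728
Step 4: Primal residual = |-0.17 + 0.8954| = 0.7253


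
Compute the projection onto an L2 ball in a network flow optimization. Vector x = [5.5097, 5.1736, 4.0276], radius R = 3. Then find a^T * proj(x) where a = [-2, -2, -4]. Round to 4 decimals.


Step 1: Compute ||x|| (intermediates to 6 decimals).
||x|| = sqrt(5.5097^2 + 5.1736^2 + 4.0276^2) = 8.56414
Step 2: Project.
Since ||x|| > R, scale = R/||x|| = 3/8.56414 = 0.350298, proj(x) = scale * x
proj(x) = [1.930037, 1.812302, 1.41086]
Step 3: Dot product.
a^T * proj(x) = -2*1.930037 - 2*1.812302 - 4*1.41086 = -13.1281


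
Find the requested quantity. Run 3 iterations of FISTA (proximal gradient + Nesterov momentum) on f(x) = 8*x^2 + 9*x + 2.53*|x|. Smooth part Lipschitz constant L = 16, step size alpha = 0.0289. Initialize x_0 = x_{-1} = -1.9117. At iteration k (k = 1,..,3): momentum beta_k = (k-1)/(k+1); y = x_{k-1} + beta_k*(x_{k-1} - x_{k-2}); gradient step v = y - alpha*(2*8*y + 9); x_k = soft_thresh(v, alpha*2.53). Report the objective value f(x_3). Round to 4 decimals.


FISTA on f(x) = 8*x^2 + 9*x + 2.53*|x|
L = 16, alpha = 0.0289
Iteration 1: beta = 0.0, y = -1.9117 + 0.0*(-1.9117 + 1.9117) = -1.9117
  grad(y) = -21.5872, v = y - alpha*grad = -1.2878
  prox(v) = soft_thresh(-1.2878, 0.0731) = -1.2147
Iteration 2: beta = 0.3333, y = -1.2147 + 0.3333*(-1.2147 + 1.9117) = -0.9824
  grad(y) = -6.7181, v = y - alpha*grad = -0.7882
  prox(v) = soft_thresh(-0.7882, 0.0731) = -0.7151
Iteration 3: beta = 0.5, y = -0.7151 + 0.5*(-0.7151 + 1.2147) = -0.4653
  grad(y) = 1.555, v = y - alpha*grad = -0.5103
  prox(v) = soft_thresh(-0.5103, 0.0731) = -0.4371
f(x_3) = 8*(-0.4371)^2 + 9*(-0.4371) + 2.53*|-0.4371| = -1.2996


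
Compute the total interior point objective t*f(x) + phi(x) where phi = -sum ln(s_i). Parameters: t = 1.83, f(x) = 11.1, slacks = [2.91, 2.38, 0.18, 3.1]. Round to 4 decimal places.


Step 1: Compute log-barrier.
ln values: [1.0682, 0.8671, -1.7148, 1.1314]
phi = -(1.0682 + 0.8671 - 1.7148 + 1.1314) = -1.3519
Step 2: Compute augmented objective.
t*f(x) = 1.83*11.1 = 20.313
Total = 20.313 - 1.3519 = 18.9611


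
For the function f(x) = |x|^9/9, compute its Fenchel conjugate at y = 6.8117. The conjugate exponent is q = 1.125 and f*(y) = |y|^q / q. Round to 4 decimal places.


The conjugate exponent q satisfies 1/p + 1/q = 1.
p = 9, so q = 9/(9 - 1) = 1.125
|y|^q = 6.8117^1.125 = 8.6579
f*(6.8117) = 8.6579 / 1.125 = 7.6959


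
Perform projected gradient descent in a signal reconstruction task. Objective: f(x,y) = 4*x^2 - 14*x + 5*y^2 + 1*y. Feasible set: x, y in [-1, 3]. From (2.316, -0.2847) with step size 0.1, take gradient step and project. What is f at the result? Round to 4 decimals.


Step 1: Compute gradient at (2.316, -0.2847).
grad_x = 2*4*2.316 - 14 = 4.528
grad_y = 2*5*-0.2847 + 1 = -1.847
Step 2: Gradient step.
x_raw = 2.316 - 0.1*4.528 = 1.8632
y_raw = -0.2847 - 0.1*-1.847 = -0.1
Step 3: Project onto [-1, 3].
x_proj = clip(1.8632) = 1.8632
y_proj = clip(-0.1) = -0.1
Step 4: Evaluate f.
f(1.8632, -0.1) = -12.2487


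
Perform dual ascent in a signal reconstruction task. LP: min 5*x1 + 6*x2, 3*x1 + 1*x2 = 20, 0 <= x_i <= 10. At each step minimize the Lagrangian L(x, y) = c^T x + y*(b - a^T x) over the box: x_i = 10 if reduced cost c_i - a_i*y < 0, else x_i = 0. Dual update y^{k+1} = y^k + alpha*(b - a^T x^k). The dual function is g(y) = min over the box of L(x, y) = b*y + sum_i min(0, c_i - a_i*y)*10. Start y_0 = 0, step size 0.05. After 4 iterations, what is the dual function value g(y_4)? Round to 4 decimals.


Dual ascent for LP: min 5*x1 + 6*x2, 3*x1 + 1*x2 = 20, 0 <= x_i <= 10
Step 1: y^k = 0.0, reduced costs: (5.0, 6.0)
  x^k = (0.0, 0.0), subgradient = b - a^T x = 20.0
  y^{k+1} = 0.0 + 0.05*20.0 = 1.0
Step 2: y^k = 1.0, reduced costs: (2.0, 5.0)
  x^k = (0.0, 0.0), subgradient = b - a^T x = 20.0
  y^{k+1} = 1.0 + 0.05*20.0 = 2.0
Step 3: y^k = 2.0, reduced costs: (-1.0, 4.0)
  x^k = (10.0, 0.0), subgradient = b - a^T x = -10.0
  y^{k+1} = 2.0 + 0.05*-10.0 = 1.5
Step 4: y^k = 1.5, reduced costs: (0.5, 4.5)
  x^k = (0.0, 0.0), subgradient = b - a^T x = 20.0
  y^{k+1} = 1.5 + 0.05*20.0 = 2.5
Dual objective at y_4 = 2.5: reduced costs (-2.5, 3.5), box minimizer x = (10.0, 0.0)
g(y_4) = b*y + (c1 - a1*y)*x1 + (c2 - a2*y)*x2 = 20*2.5 + (-2.5)*10.0 + 3.5*0.0 = 50.0 - 25.0 + 0.0 = 25.0


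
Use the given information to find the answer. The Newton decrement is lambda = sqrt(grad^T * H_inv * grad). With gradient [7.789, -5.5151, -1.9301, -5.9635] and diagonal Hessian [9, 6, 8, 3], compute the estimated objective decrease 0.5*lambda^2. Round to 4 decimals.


Step 1: H is diagonal, so H^(-1) * g = [0.8654, -0.9192, -0.2413, -1.9878].
Step 2: g^T H^(-1) g = sum_i g_i^2 / H_ii
  = (7.789)^2/9 + (-5.5151)^2/6 + (-1.9301)^2/8 + (-5.9635)^2/3
  = 6.7409 + 5.0694 + 0.4657 + 11.8544 = 24.1304
Step 3: Objective decrease = 0.5 * g^T H^(-1) g = 12.0652


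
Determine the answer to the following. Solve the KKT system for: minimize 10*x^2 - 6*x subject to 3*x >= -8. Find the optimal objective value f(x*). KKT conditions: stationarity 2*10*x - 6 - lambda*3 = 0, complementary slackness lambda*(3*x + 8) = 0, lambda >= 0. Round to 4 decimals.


Step 1: Try lambda = 0 (constraint inactive).
Stationarity: 2*10*x - 6 = 0
x* = 6/(2*10) = 0.3
Check constraint: 3*0.3 = 0.9 >= -8 -- satisfied.
Step 2: Compute optimal value.
f(x*) = 10*0.3^2 - 6*0.3 = -0.9


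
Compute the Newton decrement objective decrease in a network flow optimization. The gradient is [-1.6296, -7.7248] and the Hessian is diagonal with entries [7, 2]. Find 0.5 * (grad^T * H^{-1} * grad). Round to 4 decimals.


Step 1: H is diagonal, so H^(-1) * g = [-0.2328, -3.8624].
Step 2: g^T H^(-1) g = sum_i g_i^2 / H_ii
  = (-1.6296)^2/7 + (-7.7248)^2/2
  = 0.3794 + 29.8363 = 30.2156
Step 3: Objective decrease = 0.5 * g^T H^(-1) g = 15.1078


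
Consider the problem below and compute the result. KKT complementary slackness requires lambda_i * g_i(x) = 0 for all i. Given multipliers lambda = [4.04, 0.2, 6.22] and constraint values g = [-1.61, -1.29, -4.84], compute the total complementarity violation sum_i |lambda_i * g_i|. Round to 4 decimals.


KKT complementary slackness check:
lambda_1 * g_1 = 4.04 * -1.61 = -6.5044
lambda_2 * g_2 = 0.2 * -1.29 = -0.258
lambda_3 * g_3 = 6.22 * -4.84 = -30.1048
Total violation = 6.5044 + 0.258 + 30.1048 = 36.8672


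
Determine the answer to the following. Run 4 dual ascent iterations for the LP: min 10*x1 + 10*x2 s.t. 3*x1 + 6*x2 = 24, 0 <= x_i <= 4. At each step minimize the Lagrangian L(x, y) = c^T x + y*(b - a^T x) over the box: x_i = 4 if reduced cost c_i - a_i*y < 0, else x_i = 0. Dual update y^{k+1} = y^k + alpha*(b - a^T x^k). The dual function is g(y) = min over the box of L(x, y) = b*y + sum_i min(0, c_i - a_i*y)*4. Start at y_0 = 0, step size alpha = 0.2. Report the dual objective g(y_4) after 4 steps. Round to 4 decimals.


Dual ascent for LP: min 10*x1 + 10*x2, 3*x1 + 6*x2 = 24, 0 <= x_i <= 4
Step 1: y^k = 0.0, reduced costs: (10.0, 10.0)
  x^k = (0.0, 0.0), subgradient = b - a^T x = 24.0
  y^{k+1} = 0.0 + 0.2*24.0 = 4.8
Step 2: y^k = 4.8, reduced costs: (-4.4, -18.8)
  x^k = (4.0, 4.0), subgradient = b - a^T x = -12.0
  y^{k+1} = 4.8 + 0.2*-12.0 = 2.4
Step 3: y^k = 2.4, reduced costs: (2.8, -4.4)
  x^k = (0.0, 4.0), subgradient = b - a^T x = 0.0
  y^{k+1} = 2.4 + 0.2*0.0 = 2.4
Step 4: y^k = 2.4, reduced costs: (2.8, -4.4)
  x^k = (0.0, 4.0), subgradient = b - a^T x = 0.0
  y^{k+1} = 2.4 + 0.2*0.0 = 2.4
Dual objective at y_4 = 2.4: reduced costs (2.8, -4.4), box minimizer x = (0.0, 4.0)
g(y_4) = b*y + (c1 - a1*y)*x1 + (c2 - a2*y)*x2 = 24*2.4 + 2.8*0.0 + (-4.4)*4.0 = 57.6 + 0.0 - 17.6 = 40.0


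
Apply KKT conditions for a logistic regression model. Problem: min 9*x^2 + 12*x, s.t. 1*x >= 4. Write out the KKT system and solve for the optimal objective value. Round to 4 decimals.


Step 1: Try lambda = 0 (constraint inactive).
x_unc = -12/(2*9) = -0.6667
Check: 1*-0.6667 = -0.6667 < 4 -- violated!
Step 2: Constraint must be active: 1*x = 4
x* = 4/1 = 4.0
lambda = (2*9*4.0 + 12)/1 = 84.0
Step 3: Compute optimal value.
f(x*) = 9*4.0^2 + 12*4.0 = 192.0


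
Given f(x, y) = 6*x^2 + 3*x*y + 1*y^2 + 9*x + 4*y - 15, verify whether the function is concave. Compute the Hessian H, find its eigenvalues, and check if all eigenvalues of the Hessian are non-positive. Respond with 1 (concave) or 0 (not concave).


The Hessian of f(x,y) = 6*x^2 + 3*x*y + 1*y^2 + 9*x + 4*y - 15 is:
H = [[12, 3], [3, 2]]
Trace = 12 + 2 = 14
Determinant = 12*2 - (3)^2 = 15
Discriminant = (14)^2 - 4*15 = 136.0
Eigenvalues: lambda_1 = 1.169, lambda_2 = 12.831
The function is not concave.

0


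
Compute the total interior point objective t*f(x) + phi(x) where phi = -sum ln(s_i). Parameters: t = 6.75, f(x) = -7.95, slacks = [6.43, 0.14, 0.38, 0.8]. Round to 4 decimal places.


Step 1: Compute log-barrier.
ln values: [1.861, -1.9661, -0.9676, -0.2231]
phi = -(1.861 - 1.9661 - 0.9676 - 0.2231) = 1.2959
Step 2: Compute augmented objective.
t*f(x) = 6.75*-7.95 = -53.6625
Total = -53.6625 + 1.2959 = -52.3666


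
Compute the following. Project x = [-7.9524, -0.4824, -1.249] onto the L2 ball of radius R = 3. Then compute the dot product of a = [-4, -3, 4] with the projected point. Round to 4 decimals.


Step 1: Compute ||x|| (intermediates to 6 decimals).
||x|| = sqrt((-7.9524)^2 + (-0.4824)^2 + (-1.249)^2) = 8.064327
Step 2: Project.
Since ||x|| > R, scale = R/||x|| = 3/8.064327 = 0.372009, proj(x) = scale * x
proj(x) = [-2.958364, -0.179457, -0.464639]
Step 3: Dot product.
a^T * proj(x) = -4*(-2.958364) - 3*(-0.179457) + 4*(-0.464639) = 10.5133


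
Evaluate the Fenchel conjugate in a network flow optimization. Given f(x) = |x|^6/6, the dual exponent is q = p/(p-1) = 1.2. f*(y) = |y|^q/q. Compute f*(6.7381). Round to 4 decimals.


The conjugate exponent q satisfies 1/p + 1/q = 1.
p = 6, so q = 6/(6 - 1) = 1.2
|y|^q = 6.7381^1.2 = 9.8684
f*(6.7381) = 9.8684 / 1.2 = 8.2236


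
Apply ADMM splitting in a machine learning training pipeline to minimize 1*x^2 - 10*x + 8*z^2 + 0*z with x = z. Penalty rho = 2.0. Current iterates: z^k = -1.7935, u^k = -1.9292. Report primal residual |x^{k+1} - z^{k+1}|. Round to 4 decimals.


ADMM iteration with rho = 2.0, z^k = -1.7935, u^k = -1.9292
Step 1: x-update.
Minimize 1*x^2 - 10*x + (2.0/2)*(x + 1.7935 - 1.9292)^2
FOC: (2*1 + 2.0)*x = 10 + 2.0*(-1.7935 + 1.9292)
x^{k+1} = 2.5679
Step 2: z-update.
Minimize 8*z^2 + 0*z + (2.0/2)*(2.5679 - z - 1.9292)^2
FOC: (2*8 + 2.0)*z = 0 + 2.0*(2.5679 - 1.9292)
z^{k+1} = 0.071
Step 3: u-update.
u^{k+1} = -1.9292 + 2.5679 - 0.071 = 0.5677
Step 4: Primal residual = |2.5679 - 0.071| = 2.4969


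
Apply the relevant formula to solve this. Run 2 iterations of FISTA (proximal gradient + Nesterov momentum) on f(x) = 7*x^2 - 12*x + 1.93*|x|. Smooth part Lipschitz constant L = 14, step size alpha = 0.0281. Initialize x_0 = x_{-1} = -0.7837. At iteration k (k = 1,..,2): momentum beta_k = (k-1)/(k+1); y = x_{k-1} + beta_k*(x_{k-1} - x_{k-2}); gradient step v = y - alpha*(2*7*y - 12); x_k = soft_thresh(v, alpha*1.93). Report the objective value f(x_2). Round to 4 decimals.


FISTA on f(x) = 7*x^2 - 12*x + 1.93*|x|
L = 14, alpha = 0.0281
Iteration 1: beta = 0.0, y = -0.7837 + 0.0*(-0.7837 + 0.7837) = -0.7837
  grad(y) = -22.9718, v = y - alpha*grad = -0.1382
  prox(v) = soft_thresh(-0.1382, 0.0542) = -0.084
Iteration 2: beta = 0.3333, y = -0.084 + 0.3333*(-0.084 + 0.7837) = 0.1493
  grad(y) = -9.91, v = y - alpha*grad = 0.4278
  prox(v) = soft_thresh(0.4278, 0.0542) = 0.3735
f(x_2) = 7*0.3735^2 - 12*0.3735 + 1.93*|0.3735| = -2.7847


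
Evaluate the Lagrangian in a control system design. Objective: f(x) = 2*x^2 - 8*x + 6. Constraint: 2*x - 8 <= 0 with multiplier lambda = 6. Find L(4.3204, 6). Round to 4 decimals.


Step 1: Evaluate f(x).
f(4.3204) = 2*4.3204^2 - 8*4.3204 + 6 = 8.7685
Step 2: Evaluate g(x).
g(4.3204) = 2*4.3204 - 8 = 0.6408
Step 3: Compute Lagrangian.
L = 8.7685 + 6*0.6408 = 12.6133


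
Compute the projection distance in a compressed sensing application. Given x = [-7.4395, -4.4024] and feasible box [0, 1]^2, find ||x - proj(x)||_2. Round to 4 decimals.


Project each component onto [0, 1].
clip(-7.4395) = 0.0, clip(-4.4024) = 0.0
Projection = [0.0, 0.0]
Squared diffs: [55.3462, 19.3811]
Distance = sqrt(74.7273) = 8.6445


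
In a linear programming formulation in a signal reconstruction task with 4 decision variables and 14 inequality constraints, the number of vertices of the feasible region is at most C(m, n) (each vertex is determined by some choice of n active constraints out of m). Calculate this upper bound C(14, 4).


Each vertex corresponds to some choice of n active constraints out of m, so the number of vertices is at most C(m, n) = m! / (n!(m-n)!).
m = 14, n = 4
Numerator: 14 * 13 * 12 * 11
Denominator: 4! = 24
C(14, 4) = 1001


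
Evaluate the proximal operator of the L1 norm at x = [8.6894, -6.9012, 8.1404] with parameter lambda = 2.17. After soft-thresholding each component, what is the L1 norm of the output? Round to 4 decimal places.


Soft-thresholding with lambda = 2.17:
prox(8.6894) = sign(8.6894)*max(|8.6894| - 2.17, 0) = 6.5194
prox(-6.9012) = sign(-6.9012)*max(|-6.9012| - 2.17, 0) = -4.7312
prox(8.1404) = sign(8.1404)*max(|8.1404| - 2.17, 0) = 5.9704
prox(x) = [6.5194, -4.7312, 5.9704]
||prox(x)||_1 = 6.5194 + 4.7312 + 5.9704 = 17.221


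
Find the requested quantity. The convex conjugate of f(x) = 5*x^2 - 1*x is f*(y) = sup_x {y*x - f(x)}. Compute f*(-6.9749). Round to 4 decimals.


f*(y) = sup_x {y*x - a*x^2 - b*x} = sup_x {(y-b)*x - a*x^2}
FOC: (y - b) - 2a*x = 0 => x* = (y - b)/(2a)
x* = (-6.9749 + 1)/(2*5) = -0.5975
f*(-6.9749) = (y-b)^2/(4a) = (-6.9749 + 1)^2/(4*5)
= 35.6994/20 = 1.785


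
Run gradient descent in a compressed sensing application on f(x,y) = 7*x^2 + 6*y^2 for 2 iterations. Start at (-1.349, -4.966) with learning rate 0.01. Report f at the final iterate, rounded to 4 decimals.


Gradient descent on f(x,y) = 7*x^2 + 6*y^2.
Starting point: (-1.349, -4.966), alpha = 0.01
Step 1: grad_x = 2*7*-1.349 = -18.886, grad_y = 2*6*-4.966 = -59.592
  x_1 = -1.349 - 0.01*-18.886 = -1.1601
  y_1 = -4.966 - 0.01*-59.592 = -4.3701
Step 2: grad_x = 2*7*-1.1601 = -16.242, grad_y = 2*6*-4.3701 = -52.441
  x_2 = -1.1601 - 0.01*-16.242 = -0.9977
  y_2 = -4.3701 - 0.01*-52.441 = -3.8457
f(-0.9977, -3.8457) = 7*(-0.9977)^2 + 6*(-3.8457)^2 = 95.7032
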